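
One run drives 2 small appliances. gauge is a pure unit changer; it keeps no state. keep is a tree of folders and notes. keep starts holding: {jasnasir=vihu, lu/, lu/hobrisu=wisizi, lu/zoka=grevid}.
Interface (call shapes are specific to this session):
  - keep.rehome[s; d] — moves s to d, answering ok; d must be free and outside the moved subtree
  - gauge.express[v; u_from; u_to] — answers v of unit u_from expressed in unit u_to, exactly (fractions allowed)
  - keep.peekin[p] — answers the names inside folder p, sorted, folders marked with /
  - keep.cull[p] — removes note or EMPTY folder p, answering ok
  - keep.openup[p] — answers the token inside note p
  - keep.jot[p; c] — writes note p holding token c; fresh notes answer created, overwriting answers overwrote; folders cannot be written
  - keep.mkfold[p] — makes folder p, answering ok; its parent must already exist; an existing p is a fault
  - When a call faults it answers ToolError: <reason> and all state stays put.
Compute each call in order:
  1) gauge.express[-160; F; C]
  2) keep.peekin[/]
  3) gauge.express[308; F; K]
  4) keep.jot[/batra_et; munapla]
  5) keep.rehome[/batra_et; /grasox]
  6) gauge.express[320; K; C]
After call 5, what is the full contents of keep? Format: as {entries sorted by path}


% gauge.express v: -160 u_from: F u_to: C
= -320/3
% keep.peekin p: /
= [jasnasir, lu/]
% gauge.express v: 308 u_from: F u_to: K
= 25589/60
% keep.jot p: /batra_et c: munapla
= created
% keep.rehome s: /batra_et d: /grasox
= ok
% gauge.express v: 320 u_from: K u_to: C
= 937/20

Answer: {grasox=munapla, jasnasir=vihu, lu/, lu/hobrisu=wisizi, lu/zoka=grevid}


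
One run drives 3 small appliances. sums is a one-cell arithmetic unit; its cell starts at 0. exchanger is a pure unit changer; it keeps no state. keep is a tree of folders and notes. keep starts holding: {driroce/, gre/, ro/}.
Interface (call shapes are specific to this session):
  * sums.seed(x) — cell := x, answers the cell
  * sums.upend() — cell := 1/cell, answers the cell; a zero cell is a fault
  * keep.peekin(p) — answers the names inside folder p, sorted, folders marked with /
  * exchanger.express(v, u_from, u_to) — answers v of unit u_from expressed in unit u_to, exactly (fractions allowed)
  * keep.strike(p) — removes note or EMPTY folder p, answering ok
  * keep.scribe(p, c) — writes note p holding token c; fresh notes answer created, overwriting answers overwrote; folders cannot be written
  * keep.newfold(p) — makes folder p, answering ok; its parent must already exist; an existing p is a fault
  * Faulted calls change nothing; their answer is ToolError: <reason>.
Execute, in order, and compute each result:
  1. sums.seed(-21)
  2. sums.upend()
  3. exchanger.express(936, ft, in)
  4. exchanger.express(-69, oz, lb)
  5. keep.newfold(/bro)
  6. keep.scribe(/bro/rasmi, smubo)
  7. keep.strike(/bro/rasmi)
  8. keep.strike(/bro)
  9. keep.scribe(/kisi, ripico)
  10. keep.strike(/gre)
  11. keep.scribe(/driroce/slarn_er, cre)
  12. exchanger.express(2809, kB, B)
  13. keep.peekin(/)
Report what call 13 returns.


>> sums.seed(x=-21)
<< -21
>> sums.upend()
<< -1/21
>> exchanger.express(v=936, u_from=ft, u_to=in)
<< 11232
>> exchanger.express(v=-69, u_from=oz, u_to=lb)
<< -69/16
>> keep.newfold(p=/bro)
<< ok
>> keep.scribe(p=/bro/rasmi, c=smubo)
<< created
>> keep.strike(p=/bro/rasmi)
<< ok
>> keep.strike(p=/bro)
<< ok
>> keep.scribe(p=/kisi, c=ripico)
<< created
>> keep.strike(p=/gre)
<< ok
>> keep.scribe(p=/driroce/slarn_er, c=cre)
<< created
>> exchanger.express(v=2809, u_from=kB, u_to=B)
<< 2809000
>> keep.peekin(p=/)
<< [driroce/, kisi, ro/]

Answer: [driroce/, kisi, ro/]


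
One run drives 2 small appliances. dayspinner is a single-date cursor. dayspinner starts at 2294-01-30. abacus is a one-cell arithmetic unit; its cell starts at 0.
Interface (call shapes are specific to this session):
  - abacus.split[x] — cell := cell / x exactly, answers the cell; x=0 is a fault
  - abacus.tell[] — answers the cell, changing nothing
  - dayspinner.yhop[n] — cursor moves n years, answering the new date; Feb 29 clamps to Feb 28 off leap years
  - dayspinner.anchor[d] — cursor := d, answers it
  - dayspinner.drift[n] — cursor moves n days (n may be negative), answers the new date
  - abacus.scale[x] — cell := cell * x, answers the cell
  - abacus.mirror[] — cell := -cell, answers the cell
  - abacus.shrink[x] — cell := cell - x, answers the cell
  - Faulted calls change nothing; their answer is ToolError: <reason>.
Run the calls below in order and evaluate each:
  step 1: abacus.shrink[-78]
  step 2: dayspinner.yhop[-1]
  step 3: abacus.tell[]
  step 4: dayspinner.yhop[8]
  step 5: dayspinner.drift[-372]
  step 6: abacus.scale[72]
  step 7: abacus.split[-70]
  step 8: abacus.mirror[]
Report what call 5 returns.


==> abacus.shrink(x: -78)
<== 78
==> dayspinner.yhop(n: -1)
<== 2293-01-30
==> abacus.tell()
<== 78
==> dayspinner.yhop(n: 8)
<== 2301-01-30
==> dayspinner.drift(n: -372)
<== 2300-01-23
==> abacus.scale(x: 72)
<== 5616
==> abacus.split(x: -70)
<== -2808/35
==> abacus.mirror()
<== 2808/35

Answer: 2300-01-23


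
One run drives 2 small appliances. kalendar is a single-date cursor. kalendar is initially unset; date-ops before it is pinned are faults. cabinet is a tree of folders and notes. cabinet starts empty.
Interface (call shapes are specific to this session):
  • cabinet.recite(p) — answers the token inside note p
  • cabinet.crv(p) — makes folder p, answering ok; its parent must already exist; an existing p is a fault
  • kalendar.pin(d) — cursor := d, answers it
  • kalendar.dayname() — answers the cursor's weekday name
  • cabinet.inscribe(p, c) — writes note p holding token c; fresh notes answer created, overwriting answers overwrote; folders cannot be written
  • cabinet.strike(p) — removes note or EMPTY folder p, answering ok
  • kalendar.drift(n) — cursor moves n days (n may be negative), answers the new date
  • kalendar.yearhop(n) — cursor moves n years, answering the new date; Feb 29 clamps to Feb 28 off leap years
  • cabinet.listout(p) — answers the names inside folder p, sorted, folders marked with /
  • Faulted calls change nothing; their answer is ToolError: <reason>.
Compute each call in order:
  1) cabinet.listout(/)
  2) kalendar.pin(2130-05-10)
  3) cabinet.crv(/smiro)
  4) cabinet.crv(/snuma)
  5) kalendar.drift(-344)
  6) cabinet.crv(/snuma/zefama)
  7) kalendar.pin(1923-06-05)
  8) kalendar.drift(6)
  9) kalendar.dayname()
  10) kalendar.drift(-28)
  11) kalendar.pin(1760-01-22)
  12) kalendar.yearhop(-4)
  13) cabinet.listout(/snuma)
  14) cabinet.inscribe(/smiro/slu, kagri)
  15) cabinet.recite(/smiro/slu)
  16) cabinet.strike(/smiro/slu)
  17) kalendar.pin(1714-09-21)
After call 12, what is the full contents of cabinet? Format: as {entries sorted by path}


Answer: {smiro/, snuma/, snuma/zefama/}

Derivation:
→ cabinet.listout(p='/')
← []
→ kalendar.pin(d='2130-05-10')
← 2130-05-10
→ cabinet.crv(p='/smiro')
← ok
→ cabinet.crv(p='/snuma')
← ok
→ kalendar.drift(n='-344')
← 2129-05-31
→ cabinet.crv(p='/snuma/zefama')
← ok
→ kalendar.pin(d='1923-06-05')
← 1923-06-05
→ kalendar.drift(n='6')
← 1923-06-11
→ kalendar.dayname()
← Monday
→ kalendar.drift(n='-28')
← 1923-05-14
→ kalendar.pin(d='1760-01-22')
← 1760-01-22
→ kalendar.yearhop(n='-4')
← 1756-01-22
→ cabinet.listout(p='/snuma')
← [zefama/]
→ cabinet.inscribe(p='/smiro/slu', c='kagri')
← created
→ cabinet.recite(p='/smiro/slu')
← kagri
→ cabinet.strike(p='/smiro/slu')
← ok
→ kalendar.pin(d='1714-09-21')
← 1714-09-21


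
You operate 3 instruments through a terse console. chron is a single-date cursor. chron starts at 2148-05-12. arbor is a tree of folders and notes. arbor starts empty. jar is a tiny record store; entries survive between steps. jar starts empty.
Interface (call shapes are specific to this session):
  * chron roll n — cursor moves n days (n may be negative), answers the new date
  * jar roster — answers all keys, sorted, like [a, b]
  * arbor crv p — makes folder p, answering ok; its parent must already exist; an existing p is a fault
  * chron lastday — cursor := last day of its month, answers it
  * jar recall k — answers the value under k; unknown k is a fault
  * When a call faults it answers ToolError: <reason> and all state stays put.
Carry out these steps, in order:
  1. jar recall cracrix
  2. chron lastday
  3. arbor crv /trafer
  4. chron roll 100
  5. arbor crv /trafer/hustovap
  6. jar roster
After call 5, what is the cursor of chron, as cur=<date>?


Answer: cur=2148-09-08

Derivation:
>>> jar recall k→cracrix
:: ToolError: no such key cracrix
>>> chron lastday
:: 2148-05-31
>>> arbor crv p→/trafer
:: ok
>>> chron roll n→100
:: 2148-09-08
>>> arbor crv p→/trafer/hustovap
:: ok
>>> jar roster
:: []


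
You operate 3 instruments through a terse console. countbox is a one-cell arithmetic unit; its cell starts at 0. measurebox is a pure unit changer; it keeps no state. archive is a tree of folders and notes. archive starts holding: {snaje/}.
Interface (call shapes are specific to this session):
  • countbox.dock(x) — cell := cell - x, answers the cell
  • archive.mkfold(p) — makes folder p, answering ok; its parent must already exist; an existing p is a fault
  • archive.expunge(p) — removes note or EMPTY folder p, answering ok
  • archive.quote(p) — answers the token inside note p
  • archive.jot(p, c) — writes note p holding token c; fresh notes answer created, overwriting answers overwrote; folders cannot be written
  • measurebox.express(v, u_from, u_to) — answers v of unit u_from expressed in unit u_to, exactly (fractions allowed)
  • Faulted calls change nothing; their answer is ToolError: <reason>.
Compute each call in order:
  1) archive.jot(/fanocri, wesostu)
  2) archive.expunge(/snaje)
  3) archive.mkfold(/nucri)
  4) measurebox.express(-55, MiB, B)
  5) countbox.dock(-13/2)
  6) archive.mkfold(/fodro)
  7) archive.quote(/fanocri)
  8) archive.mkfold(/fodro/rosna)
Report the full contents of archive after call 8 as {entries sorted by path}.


Act: archive.jot[p='/fanocri'; c='wesostu']
Obs: created
Act: archive.expunge[p='/snaje']
Obs: ok
Act: archive.mkfold[p='/nucri']
Obs: ok
Act: measurebox.express[v='-55'; u_from='MiB'; u_to='B']
Obs: -57671680
Act: countbox.dock[x='-13/2']
Obs: 13/2
Act: archive.mkfold[p='/fodro']
Obs: ok
Act: archive.quote[p='/fanocri']
Obs: wesostu
Act: archive.mkfold[p='/fodro/rosna']
Obs: ok

Answer: {fanocri=wesostu, fodro/, fodro/rosna/, nucri/}


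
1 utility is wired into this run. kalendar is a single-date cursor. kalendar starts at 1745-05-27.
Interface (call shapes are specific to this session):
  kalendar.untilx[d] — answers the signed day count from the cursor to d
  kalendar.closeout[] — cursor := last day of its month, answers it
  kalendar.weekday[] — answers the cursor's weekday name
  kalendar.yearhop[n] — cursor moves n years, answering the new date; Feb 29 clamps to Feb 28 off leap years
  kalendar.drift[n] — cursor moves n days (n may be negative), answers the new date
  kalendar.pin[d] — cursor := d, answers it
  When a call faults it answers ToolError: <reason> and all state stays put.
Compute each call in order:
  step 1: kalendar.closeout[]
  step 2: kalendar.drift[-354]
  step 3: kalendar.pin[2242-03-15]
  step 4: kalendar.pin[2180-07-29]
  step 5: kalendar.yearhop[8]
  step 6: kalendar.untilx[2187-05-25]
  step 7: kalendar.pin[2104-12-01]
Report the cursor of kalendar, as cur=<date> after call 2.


·→ closeout()
·← 1745-05-31
·→ drift(n='-354')
·← 1744-06-11
·→ pin(d='2242-03-15')
·← 2242-03-15
·→ pin(d='2180-07-29')
·← 2180-07-29
·→ yearhop(n='8')
·← 2188-07-29
·→ untilx(d='2187-05-25')
·← -431
·→ pin(d='2104-12-01')
·← 2104-12-01

Answer: cur=1744-06-11


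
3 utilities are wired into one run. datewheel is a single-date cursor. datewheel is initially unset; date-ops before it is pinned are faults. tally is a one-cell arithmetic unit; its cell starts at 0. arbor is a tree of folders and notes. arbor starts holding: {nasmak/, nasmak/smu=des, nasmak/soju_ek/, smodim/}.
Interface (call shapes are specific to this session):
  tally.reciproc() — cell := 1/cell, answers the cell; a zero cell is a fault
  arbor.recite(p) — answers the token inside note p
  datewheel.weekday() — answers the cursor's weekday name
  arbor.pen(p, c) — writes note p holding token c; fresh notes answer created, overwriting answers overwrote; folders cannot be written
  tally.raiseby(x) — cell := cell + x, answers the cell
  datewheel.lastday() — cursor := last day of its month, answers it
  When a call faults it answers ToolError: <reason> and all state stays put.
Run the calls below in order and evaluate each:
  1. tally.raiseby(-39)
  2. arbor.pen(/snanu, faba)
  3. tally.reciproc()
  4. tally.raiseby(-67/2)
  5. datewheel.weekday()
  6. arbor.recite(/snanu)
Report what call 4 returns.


Do: tally.raiseby[x=-39]
See: -39
Do: arbor.pen[p=/snanu; c=faba]
See: created
Do: tally.reciproc[]
See: -1/39
Do: tally.raiseby[x=-67/2]
See: -2615/78
Do: datewheel.weekday[]
See: ToolError: no date set
Do: arbor.recite[p=/snanu]
See: faba

Answer: -2615/78


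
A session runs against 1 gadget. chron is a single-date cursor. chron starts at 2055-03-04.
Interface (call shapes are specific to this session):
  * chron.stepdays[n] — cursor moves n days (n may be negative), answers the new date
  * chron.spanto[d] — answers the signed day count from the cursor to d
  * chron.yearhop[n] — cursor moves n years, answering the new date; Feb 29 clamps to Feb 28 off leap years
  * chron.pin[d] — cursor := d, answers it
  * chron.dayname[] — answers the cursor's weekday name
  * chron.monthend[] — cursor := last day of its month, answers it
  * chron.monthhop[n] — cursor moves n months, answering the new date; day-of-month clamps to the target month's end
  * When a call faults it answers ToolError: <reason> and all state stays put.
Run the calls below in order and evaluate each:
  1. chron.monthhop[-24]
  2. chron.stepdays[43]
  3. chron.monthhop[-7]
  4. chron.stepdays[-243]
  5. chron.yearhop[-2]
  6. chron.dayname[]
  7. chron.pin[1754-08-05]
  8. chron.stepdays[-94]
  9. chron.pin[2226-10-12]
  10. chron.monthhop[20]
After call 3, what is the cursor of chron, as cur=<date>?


==> chron.monthhop(-24)
<== 2053-03-04
==> chron.stepdays(43)
<== 2053-04-16
==> chron.monthhop(-7)
<== 2052-09-16
==> chron.stepdays(-243)
<== 2052-01-17
==> chron.yearhop(-2)
<== 2050-01-17
==> chron.dayname()
<== Monday
==> chron.pin(1754-08-05)
<== 1754-08-05
==> chron.stepdays(-94)
<== 1754-05-03
==> chron.pin(2226-10-12)
<== 2226-10-12
==> chron.monthhop(20)
<== 2228-06-12

Answer: cur=2052-09-16


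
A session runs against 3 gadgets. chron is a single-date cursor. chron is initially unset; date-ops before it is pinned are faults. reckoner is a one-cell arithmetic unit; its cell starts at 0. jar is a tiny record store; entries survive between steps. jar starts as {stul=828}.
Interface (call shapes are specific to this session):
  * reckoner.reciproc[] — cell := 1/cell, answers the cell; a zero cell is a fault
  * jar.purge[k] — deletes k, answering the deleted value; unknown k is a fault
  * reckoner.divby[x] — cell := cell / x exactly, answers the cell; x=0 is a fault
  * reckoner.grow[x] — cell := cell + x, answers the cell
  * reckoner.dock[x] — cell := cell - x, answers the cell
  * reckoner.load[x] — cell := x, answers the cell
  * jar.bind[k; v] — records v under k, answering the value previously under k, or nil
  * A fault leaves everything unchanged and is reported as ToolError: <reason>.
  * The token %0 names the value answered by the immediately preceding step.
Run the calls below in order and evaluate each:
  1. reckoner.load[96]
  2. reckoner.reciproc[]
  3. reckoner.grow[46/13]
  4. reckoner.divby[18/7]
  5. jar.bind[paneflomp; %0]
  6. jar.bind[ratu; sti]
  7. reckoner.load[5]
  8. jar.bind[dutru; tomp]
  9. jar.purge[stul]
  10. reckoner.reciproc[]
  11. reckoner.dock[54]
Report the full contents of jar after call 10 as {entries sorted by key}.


Answer: {dutru=tomp, paneflomp=31003/22464, ratu=sti}

Derivation:
Then load with 96: 96.
I run reciproc(), yielding 1/96.
Invoking grow with 46/13, → 4429/1248.
I use divby with 18/7, giving 31003/22464.
I invoke bind with paneflomp, %0, giving nil.
Next I call bind with ratu, sti, yielding nil.
I call load with 5, which returns 5.
I use bind with dutru, tomp, and observe nil.
I invoke purge with stul, → 828.
I invoke reciproc, and observe 1/5.
I invoke dock with 54, → -269/5.


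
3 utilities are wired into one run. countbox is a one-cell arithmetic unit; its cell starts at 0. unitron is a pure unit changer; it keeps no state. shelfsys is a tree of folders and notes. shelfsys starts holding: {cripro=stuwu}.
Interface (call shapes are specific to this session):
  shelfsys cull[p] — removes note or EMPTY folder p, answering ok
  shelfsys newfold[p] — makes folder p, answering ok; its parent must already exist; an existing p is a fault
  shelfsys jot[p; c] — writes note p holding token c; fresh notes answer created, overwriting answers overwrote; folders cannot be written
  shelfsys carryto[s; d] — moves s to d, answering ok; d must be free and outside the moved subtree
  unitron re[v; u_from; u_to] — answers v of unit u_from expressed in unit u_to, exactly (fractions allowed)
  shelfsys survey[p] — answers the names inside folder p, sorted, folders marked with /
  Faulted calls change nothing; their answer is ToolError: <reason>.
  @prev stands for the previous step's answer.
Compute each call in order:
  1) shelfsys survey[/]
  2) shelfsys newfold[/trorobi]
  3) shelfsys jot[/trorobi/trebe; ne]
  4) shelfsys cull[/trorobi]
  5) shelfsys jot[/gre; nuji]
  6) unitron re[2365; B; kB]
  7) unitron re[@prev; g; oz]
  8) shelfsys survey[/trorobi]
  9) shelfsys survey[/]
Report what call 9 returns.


Answer: [cripro, gre, trorobi/]

Derivation:
CALL shelfsys survey[p→/]
RET  [cripro]
CALL shelfsys newfold[p→/trorobi]
RET  ok
CALL shelfsys jot[p→/trorobi/trebe; c→ne]
RET  created
CALL shelfsys cull[p→/trorobi]
RET  ToolError: not empty
CALL shelfsys jot[p→/gre; c→nuji]
RET  created
CALL unitron re[v→2365; u_from→B; u_to→kB]
RET  473/200
CALL unitron re[v→@prev; u_from→g; u_to→oz]
RET  344000/4123567
CALL shelfsys survey[p→/trorobi]
RET  [trebe]
CALL shelfsys survey[p→/]
RET  [cripro, gre, trorobi/]


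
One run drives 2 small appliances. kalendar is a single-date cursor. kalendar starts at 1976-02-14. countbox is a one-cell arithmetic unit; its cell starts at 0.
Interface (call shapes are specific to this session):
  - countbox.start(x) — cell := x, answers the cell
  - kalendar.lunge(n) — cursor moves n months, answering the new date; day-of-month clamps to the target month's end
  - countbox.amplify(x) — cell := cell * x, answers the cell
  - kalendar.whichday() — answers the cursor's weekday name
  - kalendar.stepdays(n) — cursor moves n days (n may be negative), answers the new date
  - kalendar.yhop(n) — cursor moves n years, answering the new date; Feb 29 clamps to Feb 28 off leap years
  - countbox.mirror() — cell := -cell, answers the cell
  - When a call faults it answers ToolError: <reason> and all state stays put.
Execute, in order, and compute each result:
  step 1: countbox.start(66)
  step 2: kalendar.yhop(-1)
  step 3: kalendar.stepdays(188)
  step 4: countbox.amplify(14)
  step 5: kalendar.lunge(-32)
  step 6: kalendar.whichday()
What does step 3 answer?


Answer: 1975-08-21

Derivation:
Now I run countbox.start passing x=66, → 66.
I run kalendar.yhop passing n=-1, — result: 1975-02-14.
Calling kalendar.stepdays passing n=188, which returns 1975-08-21.
Then countbox.amplify passing x=14, → 924.
Invoking kalendar.lunge passing n=-32, and see 1972-12-21.
I run kalendar.whichday(), and observe Thursday.


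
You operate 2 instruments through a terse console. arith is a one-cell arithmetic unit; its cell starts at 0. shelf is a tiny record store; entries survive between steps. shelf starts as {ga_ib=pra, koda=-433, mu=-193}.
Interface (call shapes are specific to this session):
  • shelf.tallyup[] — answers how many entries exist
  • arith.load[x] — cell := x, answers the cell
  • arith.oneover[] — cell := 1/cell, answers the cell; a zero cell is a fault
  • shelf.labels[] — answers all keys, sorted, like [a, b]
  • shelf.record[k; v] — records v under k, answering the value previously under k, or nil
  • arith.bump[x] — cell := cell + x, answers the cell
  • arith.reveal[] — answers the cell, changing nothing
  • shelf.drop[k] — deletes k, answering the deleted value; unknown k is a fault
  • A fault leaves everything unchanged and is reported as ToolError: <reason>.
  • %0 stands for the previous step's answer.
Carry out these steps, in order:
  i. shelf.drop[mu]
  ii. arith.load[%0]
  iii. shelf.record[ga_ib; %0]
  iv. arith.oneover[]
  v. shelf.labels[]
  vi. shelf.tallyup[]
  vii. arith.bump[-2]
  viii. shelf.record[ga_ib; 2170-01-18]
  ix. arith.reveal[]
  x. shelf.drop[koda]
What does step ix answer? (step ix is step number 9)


Answer: -387/193

Derivation:
>>> shelf.drop k→mu
  -193
>>> arith.load x→%0
  -193
>>> shelf.record k→ga_ib v→%0
  pra
>>> arith.oneover
  -1/193
>>> shelf.labels
  [ga_ib, koda]
>>> shelf.tallyup
  2
>>> arith.bump x→-2
  -387/193
>>> shelf.record k→ga_ib v→2170-01-18
  -193
>>> arith.reveal
  -387/193
>>> shelf.drop k→koda
  -433


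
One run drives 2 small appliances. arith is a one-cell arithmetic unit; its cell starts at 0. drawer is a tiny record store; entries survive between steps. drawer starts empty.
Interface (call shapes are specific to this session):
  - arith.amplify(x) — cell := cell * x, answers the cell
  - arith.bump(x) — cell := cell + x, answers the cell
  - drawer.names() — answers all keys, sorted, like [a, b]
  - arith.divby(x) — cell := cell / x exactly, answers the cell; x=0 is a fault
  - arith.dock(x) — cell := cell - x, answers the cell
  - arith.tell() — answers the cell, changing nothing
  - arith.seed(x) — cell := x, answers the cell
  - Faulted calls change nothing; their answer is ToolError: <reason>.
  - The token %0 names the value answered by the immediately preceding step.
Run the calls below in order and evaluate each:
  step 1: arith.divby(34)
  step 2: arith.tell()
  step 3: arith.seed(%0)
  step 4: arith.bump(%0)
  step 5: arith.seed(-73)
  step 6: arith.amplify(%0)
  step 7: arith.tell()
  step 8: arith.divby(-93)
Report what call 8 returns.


Answer: -5329/93

Derivation:
·→ divby(x→34)
·← 0
·→ tell()
·← 0
·→ seed(x→%0)
·← 0
·→ bump(x→%0)
·← 0
·→ seed(x→-73)
·← -73
·→ amplify(x→%0)
·← 5329
·→ tell()
·← 5329
·→ divby(x→-93)
·← -5329/93


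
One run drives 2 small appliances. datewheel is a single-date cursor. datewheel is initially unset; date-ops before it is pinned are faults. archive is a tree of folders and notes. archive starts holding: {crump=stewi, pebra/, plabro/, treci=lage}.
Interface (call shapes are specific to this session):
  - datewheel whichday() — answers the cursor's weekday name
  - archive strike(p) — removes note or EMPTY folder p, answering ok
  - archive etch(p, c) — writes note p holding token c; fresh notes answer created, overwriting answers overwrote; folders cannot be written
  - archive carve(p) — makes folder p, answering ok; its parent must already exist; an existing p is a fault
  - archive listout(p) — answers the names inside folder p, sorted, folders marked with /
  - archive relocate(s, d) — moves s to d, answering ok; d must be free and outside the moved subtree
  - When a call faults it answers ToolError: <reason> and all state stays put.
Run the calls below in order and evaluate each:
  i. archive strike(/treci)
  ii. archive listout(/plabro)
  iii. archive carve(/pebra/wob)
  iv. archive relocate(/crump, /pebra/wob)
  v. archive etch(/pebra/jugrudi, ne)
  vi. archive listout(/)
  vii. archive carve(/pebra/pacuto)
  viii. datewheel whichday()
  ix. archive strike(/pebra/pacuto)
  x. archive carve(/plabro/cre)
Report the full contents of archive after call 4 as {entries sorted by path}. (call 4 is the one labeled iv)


Answer: {crump=stewi, pebra/, pebra/wob/, plabro/}

Derivation:
>> archive strike(p→/treci)
<< ok
>> archive listout(p→/plabro)
<< []
>> archive carve(p→/pebra/wob)
<< ok
>> archive relocate(s→/crump, d→/pebra/wob)
<< ToolError: exists
>> archive etch(p→/pebra/jugrudi, c→ne)
<< created
>> archive listout(p→/)
<< [crump, pebra/, plabro/]
>> archive carve(p→/pebra/pacuto)
<< ok
>> datewheel whichday()
<< ToolError: no date set
>> archive strike(p→/pebra/pacuto)
<< ok
>> archive carve(p→/plabro/cre)
<< ok


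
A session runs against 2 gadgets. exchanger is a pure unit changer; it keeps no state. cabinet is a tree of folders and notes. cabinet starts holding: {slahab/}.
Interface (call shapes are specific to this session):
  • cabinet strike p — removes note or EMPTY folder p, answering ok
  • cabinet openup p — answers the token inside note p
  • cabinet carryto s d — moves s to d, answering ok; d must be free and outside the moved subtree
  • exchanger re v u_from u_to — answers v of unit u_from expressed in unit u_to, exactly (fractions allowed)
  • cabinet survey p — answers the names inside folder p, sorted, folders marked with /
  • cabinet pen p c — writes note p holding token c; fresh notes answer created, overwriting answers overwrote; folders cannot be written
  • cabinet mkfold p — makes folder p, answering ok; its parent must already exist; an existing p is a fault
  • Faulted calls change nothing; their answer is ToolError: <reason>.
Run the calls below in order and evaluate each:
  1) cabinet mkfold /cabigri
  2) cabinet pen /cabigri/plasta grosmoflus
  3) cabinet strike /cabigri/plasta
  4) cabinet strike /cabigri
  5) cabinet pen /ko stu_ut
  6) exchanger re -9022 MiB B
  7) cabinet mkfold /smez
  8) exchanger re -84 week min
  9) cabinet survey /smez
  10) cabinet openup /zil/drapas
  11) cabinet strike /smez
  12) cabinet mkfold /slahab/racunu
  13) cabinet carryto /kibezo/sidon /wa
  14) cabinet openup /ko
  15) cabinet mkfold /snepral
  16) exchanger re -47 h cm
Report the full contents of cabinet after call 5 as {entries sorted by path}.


Do: cabinet mkfold[p='/cabigri']
See: ok
Do: cabinet pen[p='/cabigri/plasta'; c='grosmoflus']
See: created
Do: cabinet strike[p='/cabigri/plasta']
See: ok
Do: cabinet strike[p='/cabigri']
See: ok
Do: cabinet pen[p='/ko'; c='stu_ut']
See: created
Do: exchanger re[v='-9022'; u_from='MiB'; u_to='B']
See: -9460252672
Do: cabinet mkfold[p='/smez']
See: ok
Do: exchanger re[v='-84'; u_from='week'; u_to='min']
See: -846720
Do: cabinet survey[p='/smez']
See: []
Do: cabinet openup[p='/zil/drapas']
See: ToolError: not found
Do: cabinet strike[p='/smez']
See: ok
Do: cabinet mkfold[p='/slahab/racunu']
See: ok
Do: cabinet carryto[s='/kibezo/sidon'; d='/wa']
See: ToolError: not found
Do: cabinet openup[p='/ko']
See: stu_ut
Do: cabinet mkfold[p='/snepral']
See: ok
Do: exchanger re[v='-47'; u_from='h'; u_to='cm']
See: ToolError: incompatible units

Answer: {ko=stu_ut, slahab/}


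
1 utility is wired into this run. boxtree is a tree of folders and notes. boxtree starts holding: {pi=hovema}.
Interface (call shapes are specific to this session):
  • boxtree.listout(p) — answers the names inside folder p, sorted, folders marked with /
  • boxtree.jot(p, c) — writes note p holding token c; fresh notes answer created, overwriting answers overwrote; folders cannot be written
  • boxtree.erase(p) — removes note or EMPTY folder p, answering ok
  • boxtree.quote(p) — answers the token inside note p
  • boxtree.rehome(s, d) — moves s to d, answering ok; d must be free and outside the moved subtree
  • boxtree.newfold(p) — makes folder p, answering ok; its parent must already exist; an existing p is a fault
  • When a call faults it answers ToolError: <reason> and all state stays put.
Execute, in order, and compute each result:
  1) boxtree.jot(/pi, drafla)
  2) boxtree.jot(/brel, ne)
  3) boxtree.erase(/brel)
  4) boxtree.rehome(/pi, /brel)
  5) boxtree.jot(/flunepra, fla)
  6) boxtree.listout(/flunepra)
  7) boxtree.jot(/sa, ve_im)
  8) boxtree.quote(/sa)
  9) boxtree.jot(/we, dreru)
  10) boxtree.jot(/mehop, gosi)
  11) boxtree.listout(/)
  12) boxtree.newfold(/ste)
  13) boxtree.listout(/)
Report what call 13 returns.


Answer: [brel, flunepra, mehop, sa, ste/, we]

Derivation:
==> jot(p=/pi, c=drafla)
<== overwrote
==> jot(p=/brel, c=ne)
<== created
==> erase(p=/brel)
<== ok
==> rehome(s=/pi, d=/brel)
<== ok
==> jot(p=/flunepra, c=fla)
<== created
==> listout(p=/flunepra)
<== ToolError: not a directory
==> jot(p=/sa, c=ve_im)
<== created
==> quote(p=/sa)
<== ve_im
==> jot(p=/we, c=dreru)
<== created
==> jot(p=/mehop, c=gosi)
<== created
==> listout(p=/)
<== [brel, flunepra, mehop, sa, we]
==> newfold(p=/ste)
<== ok
==> listout(p=/)
<== [brel, flunepra, mehop, sa, ste/, we]


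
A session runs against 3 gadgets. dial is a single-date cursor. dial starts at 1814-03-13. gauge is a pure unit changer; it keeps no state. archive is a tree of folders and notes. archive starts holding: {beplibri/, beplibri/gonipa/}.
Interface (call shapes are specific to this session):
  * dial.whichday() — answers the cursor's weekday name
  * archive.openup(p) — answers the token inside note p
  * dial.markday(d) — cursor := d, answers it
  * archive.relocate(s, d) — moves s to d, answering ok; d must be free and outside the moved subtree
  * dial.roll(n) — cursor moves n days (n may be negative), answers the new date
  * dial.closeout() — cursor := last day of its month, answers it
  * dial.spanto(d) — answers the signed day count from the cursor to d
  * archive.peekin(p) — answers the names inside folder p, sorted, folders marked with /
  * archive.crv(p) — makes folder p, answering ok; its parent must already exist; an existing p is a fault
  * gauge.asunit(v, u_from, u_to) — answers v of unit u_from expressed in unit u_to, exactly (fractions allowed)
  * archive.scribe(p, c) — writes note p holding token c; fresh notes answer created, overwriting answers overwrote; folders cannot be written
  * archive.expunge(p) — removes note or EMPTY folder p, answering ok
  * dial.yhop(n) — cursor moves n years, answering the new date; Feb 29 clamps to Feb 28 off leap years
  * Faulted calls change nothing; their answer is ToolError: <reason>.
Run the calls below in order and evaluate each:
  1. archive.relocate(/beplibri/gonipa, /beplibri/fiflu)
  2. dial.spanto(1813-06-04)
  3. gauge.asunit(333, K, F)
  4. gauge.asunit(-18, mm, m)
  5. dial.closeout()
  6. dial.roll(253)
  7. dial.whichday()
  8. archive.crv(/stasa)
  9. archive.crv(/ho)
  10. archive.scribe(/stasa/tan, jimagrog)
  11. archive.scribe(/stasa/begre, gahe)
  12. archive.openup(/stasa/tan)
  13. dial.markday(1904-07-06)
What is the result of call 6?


# 1. archive.relocate(s: /beplibri/gonipa, d: /beplibri/fiflu) -> ok
# 2. dial.spanto(d: 1813-06-04) -> -282
# 3. gauge.asunit(v: 333, u_from: K, u_to: F) -> 13973/100
# 4. gauge.asunit(v: -18, u_from: mm, u_to: m) -> -9/500
# 5. dial.closeout() -> 1814-03-31
# 6. dial.roll(n: 253) -> 1814-12-09
# 7. dial.whichday() -> Friday
# 8. archive.crv(p: /stasa) -> ok
# 9. archive.crv(p: /ho) -> ok
# 10. archive.scribe(p: /stasa/tan, c: jimagrog) -> created
# 11. archive.scribe(p: /stasa/begre, c: gahe) -> created
# 12. archive.openup(p: /stasa/tan) -> jimagrog
# 13. dial.markday(d: 1904-07-06) -> 1904-07-06

Answer: 1814-12-09


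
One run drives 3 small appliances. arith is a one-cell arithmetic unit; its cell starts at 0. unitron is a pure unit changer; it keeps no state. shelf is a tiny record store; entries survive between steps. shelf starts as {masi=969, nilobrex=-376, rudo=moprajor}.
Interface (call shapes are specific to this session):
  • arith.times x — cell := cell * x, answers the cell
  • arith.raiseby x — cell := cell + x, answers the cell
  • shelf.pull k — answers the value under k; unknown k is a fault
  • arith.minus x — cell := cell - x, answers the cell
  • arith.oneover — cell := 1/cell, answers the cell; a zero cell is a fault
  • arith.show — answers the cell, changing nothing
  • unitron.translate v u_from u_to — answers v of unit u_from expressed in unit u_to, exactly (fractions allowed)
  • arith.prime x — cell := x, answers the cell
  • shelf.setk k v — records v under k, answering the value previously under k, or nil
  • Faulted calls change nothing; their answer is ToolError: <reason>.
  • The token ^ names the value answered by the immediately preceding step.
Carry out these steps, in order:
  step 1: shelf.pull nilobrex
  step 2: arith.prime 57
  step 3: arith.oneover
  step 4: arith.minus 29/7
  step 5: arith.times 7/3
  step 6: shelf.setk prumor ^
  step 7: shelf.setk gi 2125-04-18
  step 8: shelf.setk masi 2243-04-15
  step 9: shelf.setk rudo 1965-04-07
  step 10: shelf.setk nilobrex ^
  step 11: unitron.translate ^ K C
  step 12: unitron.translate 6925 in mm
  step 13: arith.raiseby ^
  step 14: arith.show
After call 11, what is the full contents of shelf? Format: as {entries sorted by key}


Answer: {gi=2125-04-18, masi=2243-04-15, nilobrex=moprajor, prumor=-1646/171, rudo=1965-04-07}

Derivation:
I try shelf.pull passing k: nilobrex, yielding -376.
Now I run arith.prime passing x: 57, — result: 57.
Calling arith.oneover, and get 1/57.
I call arith.minus passing x: 29/7, and see -1646/399.
Now I run arith.times passing x: 7/3, — result: -1646/171.
I use shelf.setk passing k: prumor, v: ^, — result: nil.
Using shelf.setk passing k: gi, v: 2125-04-18, — result: nil.
Now I run shelf.setk passing k: masi, v: 2243-04-15, → 969.
Using shelf.setk passing k: rudo, v: 1965-04-07, → moprajor.
I invoke shelf.setk passing k: nilobrex, v: ^, and see -376.
Next I call unitron.translate passing v: ^, u_from: K, u_to: C, and get -12983/20.
Calling unitron.translate passing v: 6925, u_from: in, u_to: mm, and get 175895.
Now I run arith.raiseby passing x: ^, → 30076399/171.
Calling arith.show, which returns 30076399/171.


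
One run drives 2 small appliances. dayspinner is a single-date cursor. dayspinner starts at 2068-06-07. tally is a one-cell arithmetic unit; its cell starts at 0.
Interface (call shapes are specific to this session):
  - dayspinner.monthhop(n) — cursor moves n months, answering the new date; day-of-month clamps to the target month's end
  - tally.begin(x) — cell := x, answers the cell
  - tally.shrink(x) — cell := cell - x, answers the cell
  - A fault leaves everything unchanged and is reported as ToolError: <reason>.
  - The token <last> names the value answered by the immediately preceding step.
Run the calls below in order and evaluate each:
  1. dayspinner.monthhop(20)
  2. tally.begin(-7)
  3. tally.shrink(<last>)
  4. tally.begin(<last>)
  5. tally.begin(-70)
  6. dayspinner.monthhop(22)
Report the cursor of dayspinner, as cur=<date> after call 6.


Answer: cur=2071-12-07

Derivation:
I invoke dayspinner.monthhop(n=20), and observe 2070-02-07.
I invoke tally.begin(x=-7), → -7.
Now I run tally.shrink(x=<last>), and get 0.
I try tally.begin(x=<last>), — result: 0.
I run tally.begin(x=-70), which returns -70.
Then dayspinner.monthhop(n=22), and get 2071-12-07.


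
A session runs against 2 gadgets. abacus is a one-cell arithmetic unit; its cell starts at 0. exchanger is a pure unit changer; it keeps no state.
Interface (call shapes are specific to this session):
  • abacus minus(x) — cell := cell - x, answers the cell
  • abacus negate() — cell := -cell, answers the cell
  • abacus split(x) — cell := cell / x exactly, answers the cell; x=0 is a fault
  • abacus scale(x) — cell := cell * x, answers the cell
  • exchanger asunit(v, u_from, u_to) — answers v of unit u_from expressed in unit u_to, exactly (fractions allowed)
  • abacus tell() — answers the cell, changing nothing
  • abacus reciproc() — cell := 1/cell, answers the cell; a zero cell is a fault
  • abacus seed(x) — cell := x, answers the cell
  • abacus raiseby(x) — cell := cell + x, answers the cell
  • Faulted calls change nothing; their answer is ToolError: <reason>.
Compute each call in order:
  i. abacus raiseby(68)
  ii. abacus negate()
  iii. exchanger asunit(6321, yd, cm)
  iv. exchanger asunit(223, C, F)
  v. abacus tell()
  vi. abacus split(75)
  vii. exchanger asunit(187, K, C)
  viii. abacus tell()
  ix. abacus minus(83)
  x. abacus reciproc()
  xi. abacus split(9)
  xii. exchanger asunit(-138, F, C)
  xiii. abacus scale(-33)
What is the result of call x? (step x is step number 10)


Next I call abacus raiseby with x=68, which returns 68.
Next I call abacus negate(): -68.
I invoke exchanger asunit with v=6321, u_from=yd, u_to=cm, which returns 14449806/25.
I use exchanger asunit with v=223, u_from=C, u_to=F, — result: 2167/5.
Next I call abacus tell(), and see -68.
I call abacus split with x=75, and get -68/75.
Next I call exchanger asunit with v=187, u_from=K, u_to=C, → -1723/20.
I use abacus tell(), → -68/75.
Invoking abacus minus with x=83, which returns -6293/75.
I use abacus reciproc(), and get -75/6293.
I call abacus split with x=9, and get -25/18879.
I use exchanger asunit with v=-138, u_from=F, u_to=C, which returns -850/9.
I try abacus scale with x=-33, — result: 275/6293.

Answer: -75/6293


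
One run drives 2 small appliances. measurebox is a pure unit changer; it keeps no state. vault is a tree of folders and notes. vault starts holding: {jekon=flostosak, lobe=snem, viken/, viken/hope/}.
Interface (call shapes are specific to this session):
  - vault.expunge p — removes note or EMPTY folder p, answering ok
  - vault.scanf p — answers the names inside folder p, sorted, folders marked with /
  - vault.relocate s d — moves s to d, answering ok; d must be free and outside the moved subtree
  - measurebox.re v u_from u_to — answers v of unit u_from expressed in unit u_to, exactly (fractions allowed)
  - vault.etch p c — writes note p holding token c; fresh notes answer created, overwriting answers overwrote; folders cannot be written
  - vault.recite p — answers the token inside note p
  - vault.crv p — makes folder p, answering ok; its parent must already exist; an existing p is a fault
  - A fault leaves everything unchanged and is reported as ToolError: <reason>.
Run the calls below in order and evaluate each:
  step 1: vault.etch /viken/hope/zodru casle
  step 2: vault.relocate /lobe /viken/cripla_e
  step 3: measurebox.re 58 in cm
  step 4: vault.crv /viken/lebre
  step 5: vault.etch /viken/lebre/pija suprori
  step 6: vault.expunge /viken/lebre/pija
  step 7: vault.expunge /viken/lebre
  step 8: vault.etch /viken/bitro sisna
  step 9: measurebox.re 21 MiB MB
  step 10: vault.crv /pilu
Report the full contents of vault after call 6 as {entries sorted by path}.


Answer: {jekon=flostosak, viken/, viken/cripla_e=snem, viken/hope/, viken/hope/zodru=casle, viken/lebre/}

Derivation:
Calling vault.etch(p→/viken/hope/zodru, c→casle), giving created.
I try vault.relocate(s→/lobe, d→/viken/cripla_e), and observe ok.
I try measurebox.re(v→58, u_from→in, u_to→cm), and see 3683/25.
I run vault.crv(p→/viken/lebre), and observe ok.
Then vault.etch(p→/viken/lebre/pija, c→suprori), → created.
Now I run vault.expunge(p→/viken/lebre/pija), which returns ok.
Invoking vault.expunge(p→/viken/lebre), yielding ok.
I try vault.etch(p→/viken/bitro, c→sisna), giving created.
Invoking measurebox.re(v→21, u_from→MiB, u_to→MB), → 344064/15625.
I run vault.crv(p→/pilu), and get ok.


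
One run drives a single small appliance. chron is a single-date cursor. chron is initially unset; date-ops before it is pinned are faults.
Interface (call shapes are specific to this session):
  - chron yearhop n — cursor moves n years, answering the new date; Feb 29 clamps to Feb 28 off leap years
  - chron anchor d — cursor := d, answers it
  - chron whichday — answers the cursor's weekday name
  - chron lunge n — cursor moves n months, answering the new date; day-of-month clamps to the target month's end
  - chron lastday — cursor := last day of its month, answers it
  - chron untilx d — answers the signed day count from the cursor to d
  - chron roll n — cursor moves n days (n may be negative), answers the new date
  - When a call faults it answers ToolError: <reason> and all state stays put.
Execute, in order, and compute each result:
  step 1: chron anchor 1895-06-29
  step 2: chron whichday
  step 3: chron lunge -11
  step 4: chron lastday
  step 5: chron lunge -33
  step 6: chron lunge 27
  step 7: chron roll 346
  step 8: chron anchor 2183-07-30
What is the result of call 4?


Answer: 1894-07-31

Derivation:
$ chron anchor d='1895-06-29'
= 1895-06-29
$ chron whichday
= Saturday
$ chron lunge n='-11'
= 1894-07-29
$ chron lastday
= 1894-07-31
$ chron lunge n='-33'
= 1891-10-31
$ chron lunge n='27'
= 1894-01-31
$ chron roll n='346'
= 1895-01-12
$ chron anchor d='2183-07-30'
= 2183-07-30
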